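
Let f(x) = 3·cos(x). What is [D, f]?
- 3 \sin{\left(x \right)}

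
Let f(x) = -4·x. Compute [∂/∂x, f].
-4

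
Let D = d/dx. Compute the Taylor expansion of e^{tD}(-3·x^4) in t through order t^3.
3 x \left(- 4 t^{3} - 6 t^{2} x - 4 t x^{2} - x^{3}\right)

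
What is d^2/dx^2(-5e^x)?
- 5 e^{x}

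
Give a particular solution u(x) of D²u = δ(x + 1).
\frac{|x + 1|}{2}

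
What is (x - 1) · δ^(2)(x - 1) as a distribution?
-2\delta'(x - 1)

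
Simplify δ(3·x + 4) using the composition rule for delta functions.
\frac{\delta(x + 4/3)}{3}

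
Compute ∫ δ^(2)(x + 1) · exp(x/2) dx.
\frac{1}{4 e^{\frac{1}{2}}}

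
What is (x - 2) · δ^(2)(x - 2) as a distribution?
-2\delta'(x - 2)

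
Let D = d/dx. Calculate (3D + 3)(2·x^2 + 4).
6 x^{2} + 12 x + 12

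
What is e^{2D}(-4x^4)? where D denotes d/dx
- 4 x^{4} - 32 x^{3} - 96 x^{2} - 128 x - 64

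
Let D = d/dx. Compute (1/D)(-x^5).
- \frac{x^{6}}{6}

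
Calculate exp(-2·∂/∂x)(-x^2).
- x^{2} + 4 x - 4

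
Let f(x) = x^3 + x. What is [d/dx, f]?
3 x^{2} + 1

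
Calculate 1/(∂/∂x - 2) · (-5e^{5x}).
- \frac{5 e^{5 x}}{3}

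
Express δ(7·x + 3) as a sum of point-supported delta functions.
\frac{\delta(x + 3/7)}{7}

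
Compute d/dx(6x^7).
42 x^{6}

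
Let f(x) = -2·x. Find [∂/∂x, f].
-2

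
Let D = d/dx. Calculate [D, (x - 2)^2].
2 x - 4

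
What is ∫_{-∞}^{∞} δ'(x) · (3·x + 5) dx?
-3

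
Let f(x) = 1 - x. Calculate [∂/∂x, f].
-1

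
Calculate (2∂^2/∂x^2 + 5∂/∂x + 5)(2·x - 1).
10 x + 5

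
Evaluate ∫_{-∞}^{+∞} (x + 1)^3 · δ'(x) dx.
-3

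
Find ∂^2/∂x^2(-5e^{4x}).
- 80 e^{4 x}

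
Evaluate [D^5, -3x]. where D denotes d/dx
-15D^{4}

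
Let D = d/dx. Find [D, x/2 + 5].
\frac{1}{2}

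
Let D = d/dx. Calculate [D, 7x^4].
28 x^{3}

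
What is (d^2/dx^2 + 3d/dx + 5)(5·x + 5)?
25 x + 40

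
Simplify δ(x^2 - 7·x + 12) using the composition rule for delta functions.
\frac{\delta(x - 4) + \delta(x - 3)}{1}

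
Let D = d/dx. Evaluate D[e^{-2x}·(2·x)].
2 \left(1 - 2 x\right) e^{- 2 x}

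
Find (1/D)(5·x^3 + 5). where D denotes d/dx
\frac{5 x^{4}}{4} + 5 x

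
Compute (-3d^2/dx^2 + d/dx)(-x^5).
5 x^{3} \left(12 - x\right)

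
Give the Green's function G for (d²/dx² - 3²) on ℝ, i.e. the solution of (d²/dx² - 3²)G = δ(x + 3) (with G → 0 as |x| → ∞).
-\frac{e^{-3|x + 3|}}{6}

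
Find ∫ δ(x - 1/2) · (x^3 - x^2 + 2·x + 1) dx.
\frac{15}{8}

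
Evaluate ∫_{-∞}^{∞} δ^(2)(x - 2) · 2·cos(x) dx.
- 2 \cos{\left(2 \right)}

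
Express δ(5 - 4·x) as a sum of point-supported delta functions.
\frac{\delta(x - 5/4)}{4}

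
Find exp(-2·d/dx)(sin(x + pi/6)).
\sin{\left(x - 2 + \frac{\pi}{6} \right)}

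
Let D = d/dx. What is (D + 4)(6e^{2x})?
36 e^{2 x}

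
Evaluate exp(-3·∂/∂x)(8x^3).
8 x^{3} - 72 x^{2} + 216 x - 216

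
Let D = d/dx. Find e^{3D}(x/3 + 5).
\frac{x}{3} + 6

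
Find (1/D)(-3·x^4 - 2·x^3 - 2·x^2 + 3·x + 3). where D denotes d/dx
- \frac{3 x^{5}}{5} - \frac{x^{4}}{2} - \frac{2 x^{3}}{3} + \frac{3 x^{2}}{2} + 3 x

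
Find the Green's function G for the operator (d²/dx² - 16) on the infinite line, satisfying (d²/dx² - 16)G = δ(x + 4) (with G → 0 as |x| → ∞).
-\frac{e^{-4|x + 4|}}{8}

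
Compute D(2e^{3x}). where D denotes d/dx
6 e^{3 x}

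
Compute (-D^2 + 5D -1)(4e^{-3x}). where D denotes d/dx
- 100 e^{- 3 x}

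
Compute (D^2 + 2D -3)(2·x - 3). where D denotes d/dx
13 - 6 x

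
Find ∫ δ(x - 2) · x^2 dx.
4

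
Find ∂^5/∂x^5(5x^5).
600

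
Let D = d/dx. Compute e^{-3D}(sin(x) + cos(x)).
\sqrt{2} \cos{\left(- x + \frac{\pi}{4} + 3 \right)}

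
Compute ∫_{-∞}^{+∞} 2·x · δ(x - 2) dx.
4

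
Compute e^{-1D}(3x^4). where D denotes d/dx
3 x^{4} - 12 x^{3} + 18 x^{2} - 12 x + 3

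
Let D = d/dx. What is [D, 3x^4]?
12 x^{3}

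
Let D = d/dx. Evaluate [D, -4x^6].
- 24 x^{5}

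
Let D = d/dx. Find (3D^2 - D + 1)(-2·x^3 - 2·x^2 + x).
- 2 x^{3} + 4 x^{2} - 31 x - 13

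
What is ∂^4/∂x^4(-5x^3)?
0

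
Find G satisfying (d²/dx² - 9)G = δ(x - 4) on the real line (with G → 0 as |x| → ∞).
-\frac{e^{-3|x - 4|}}{6}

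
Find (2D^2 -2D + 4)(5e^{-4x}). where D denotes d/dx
220 e^{- 4 x}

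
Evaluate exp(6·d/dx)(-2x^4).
- 2 x^{4} - 48 x^{3} - 432 x^{2} - 1728 x - 2592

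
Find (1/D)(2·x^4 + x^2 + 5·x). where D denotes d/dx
\frac{2 x^{5}}{5} + \frac{x^{3}}{3} + \frac{5 x^{2}}{2}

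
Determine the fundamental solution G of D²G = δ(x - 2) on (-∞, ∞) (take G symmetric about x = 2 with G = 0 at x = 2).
\frac{|x - 2|}{2}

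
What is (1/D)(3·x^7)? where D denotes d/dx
\frac{3 x^{8}}{8}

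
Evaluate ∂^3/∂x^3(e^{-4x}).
- 64 e^{- 4 x}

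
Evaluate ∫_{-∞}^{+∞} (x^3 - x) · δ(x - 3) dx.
24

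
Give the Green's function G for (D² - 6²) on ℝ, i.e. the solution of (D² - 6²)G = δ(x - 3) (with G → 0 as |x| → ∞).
-\frac{e^{-6|x - 3|}}{12}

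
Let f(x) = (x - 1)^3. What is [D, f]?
3 \left(x - 1\right)^{2}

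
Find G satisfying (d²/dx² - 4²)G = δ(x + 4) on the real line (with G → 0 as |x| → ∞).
-\frac{e^{-4|x + 4|}}{8}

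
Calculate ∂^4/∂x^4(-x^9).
- 3024 x^{5}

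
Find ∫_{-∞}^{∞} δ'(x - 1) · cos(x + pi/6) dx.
\sin{\left(\frac{\pi}{6} + 1 \right)}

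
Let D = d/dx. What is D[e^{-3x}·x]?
\left(1 - 3 x\right) e^{- 3 x}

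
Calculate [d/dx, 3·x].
3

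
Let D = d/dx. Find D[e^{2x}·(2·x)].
\left(4 x + 2\right) e^{2 x}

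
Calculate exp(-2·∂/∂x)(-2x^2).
- 2 x^{2} + 8 x - 8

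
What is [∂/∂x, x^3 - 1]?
3 x^{2}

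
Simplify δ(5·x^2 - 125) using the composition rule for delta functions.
\frac{\delta(x - 5) + \delta(x + 5)}{50}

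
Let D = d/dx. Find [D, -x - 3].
-1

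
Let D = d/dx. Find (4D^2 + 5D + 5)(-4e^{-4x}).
- 196 e^{- 4 x}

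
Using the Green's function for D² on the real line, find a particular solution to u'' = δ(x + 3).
\frac{|x + 3|}{2}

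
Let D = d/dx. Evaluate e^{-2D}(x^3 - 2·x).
x^{3} - 6 x^{2} + 10 x - 4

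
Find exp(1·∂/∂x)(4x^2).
4 x^{2} + 8 x + 4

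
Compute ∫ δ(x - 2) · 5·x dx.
10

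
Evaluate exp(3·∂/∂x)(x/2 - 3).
\frac{x}{2} - \frac{3}{2}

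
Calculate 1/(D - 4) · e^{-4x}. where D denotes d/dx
- \frac{e^{- 4 x}}{8}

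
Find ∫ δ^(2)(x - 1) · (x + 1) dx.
0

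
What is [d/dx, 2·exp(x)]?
2 e^{x}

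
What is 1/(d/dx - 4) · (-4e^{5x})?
- 4 e^{5 x}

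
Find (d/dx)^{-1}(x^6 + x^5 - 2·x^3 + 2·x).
\frac{x^{7}}{7} + \frac{x^{6}}{6} - \frac{x^{4}}{2} + x^{2}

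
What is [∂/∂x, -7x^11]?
- 77 x^{10}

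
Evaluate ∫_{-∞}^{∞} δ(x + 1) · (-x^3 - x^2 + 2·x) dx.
-2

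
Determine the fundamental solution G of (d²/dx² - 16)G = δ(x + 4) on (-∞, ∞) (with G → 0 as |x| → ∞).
-\frac{e^{-4|x + 4|}}{8}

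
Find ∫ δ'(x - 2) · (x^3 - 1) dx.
-12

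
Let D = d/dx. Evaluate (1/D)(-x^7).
- \frac{x^{8}}{8}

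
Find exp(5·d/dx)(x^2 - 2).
x^{2} + 10 x + 23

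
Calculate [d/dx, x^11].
11 x^{10}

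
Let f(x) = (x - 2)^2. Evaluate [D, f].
2 x - 4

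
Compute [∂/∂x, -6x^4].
- 24 x^{3}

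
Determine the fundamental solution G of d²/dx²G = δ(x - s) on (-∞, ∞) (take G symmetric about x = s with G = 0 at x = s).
\frac{|x - s|}{2}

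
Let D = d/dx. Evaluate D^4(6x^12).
71280 x^{8}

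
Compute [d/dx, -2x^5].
- 10 x^{4}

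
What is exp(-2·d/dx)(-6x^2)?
- 6 x^{2} + 24 x - 24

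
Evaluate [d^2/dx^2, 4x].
8\frac{d}{dx}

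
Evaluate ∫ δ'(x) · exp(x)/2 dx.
- \frac{1}{2}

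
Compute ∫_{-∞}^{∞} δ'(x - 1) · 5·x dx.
-5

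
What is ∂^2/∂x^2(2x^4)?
24 x^{2}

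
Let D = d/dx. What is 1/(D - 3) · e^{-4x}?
- \frac{e^{- 4 x}}{7}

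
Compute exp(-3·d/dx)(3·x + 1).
3 x - 8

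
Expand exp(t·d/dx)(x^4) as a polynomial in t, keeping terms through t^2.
x^{2} \left(6 t^{2} + 4 t x + x^{2}\right)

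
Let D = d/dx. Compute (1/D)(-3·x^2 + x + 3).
- x^{3} + \frac{x^{2}}{2} + 3 x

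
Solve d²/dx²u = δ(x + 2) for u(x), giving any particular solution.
\frac{|x + 2|}{2}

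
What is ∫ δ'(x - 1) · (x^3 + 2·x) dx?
-5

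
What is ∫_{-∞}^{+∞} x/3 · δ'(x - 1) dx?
- \frac{1}{3}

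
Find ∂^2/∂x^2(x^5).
20 x^{3}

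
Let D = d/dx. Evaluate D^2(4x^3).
24 x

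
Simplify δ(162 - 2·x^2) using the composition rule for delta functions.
\frac{\delta(x - 9) + \delta(x + 9)}{36}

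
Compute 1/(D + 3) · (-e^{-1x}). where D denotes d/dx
- \frac{e^{- x}}{2}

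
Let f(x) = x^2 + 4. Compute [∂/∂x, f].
2 x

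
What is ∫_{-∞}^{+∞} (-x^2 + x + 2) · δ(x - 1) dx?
2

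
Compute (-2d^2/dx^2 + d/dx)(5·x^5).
25 x^{3} \left(x - 8\right)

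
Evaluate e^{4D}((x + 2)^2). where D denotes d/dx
x^{2} + 12 x + 36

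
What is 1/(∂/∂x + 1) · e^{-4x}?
- \frac{e^{- 4 x}}{3}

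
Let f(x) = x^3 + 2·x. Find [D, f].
3 x^{2} + 2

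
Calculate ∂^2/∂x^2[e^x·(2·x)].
2 \left(x + 2\right) e^{x}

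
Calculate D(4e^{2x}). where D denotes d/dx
8 e^{2 x}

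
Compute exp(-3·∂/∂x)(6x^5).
6 x^{5} - 90 x^{4} + 540 x^{3} - 1620 x^{2} + 2430 x - 1458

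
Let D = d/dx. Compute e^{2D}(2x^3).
2 x^{3} + 12 x^{2} + 24 x + 16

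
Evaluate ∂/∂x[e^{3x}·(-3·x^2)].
3 x \left(- 3 x - 2\right) e^{3 x}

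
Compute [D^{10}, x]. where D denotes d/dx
10D^{9}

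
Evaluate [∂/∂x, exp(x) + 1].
e^{x}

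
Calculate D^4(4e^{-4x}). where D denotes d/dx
1024 e^{- 4 x}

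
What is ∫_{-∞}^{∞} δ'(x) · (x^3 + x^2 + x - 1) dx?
-1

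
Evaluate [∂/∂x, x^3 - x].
3 x^{2} - 1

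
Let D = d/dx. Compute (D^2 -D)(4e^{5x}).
80 e^{5 x}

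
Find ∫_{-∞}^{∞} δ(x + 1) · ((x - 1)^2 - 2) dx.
2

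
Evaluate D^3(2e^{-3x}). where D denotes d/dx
- 54 e^{- 3 x}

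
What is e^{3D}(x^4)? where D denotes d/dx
x^{4} + 12 x^{3} + 54 x^{2} + 108 x + 81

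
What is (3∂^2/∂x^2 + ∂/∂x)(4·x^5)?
20 x^{3} \left(x + 12\right)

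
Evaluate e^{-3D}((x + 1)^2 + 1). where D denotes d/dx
x^{2} - 4 x + 5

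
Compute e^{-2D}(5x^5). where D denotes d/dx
5 x^{5} - 50 x^{4} + 200 x^{3} - 400 x^{2} + 400 x - 160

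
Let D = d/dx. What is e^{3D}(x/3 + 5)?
\frac{x}{3} + 6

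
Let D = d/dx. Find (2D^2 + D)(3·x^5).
15 x^{3} \left(x + 8\right)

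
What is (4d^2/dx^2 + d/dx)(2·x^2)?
4 x + 16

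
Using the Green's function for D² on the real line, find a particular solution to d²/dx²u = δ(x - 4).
\frac{|x - 4|}{2}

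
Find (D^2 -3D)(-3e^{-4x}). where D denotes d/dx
- 84 e^{- 4 x}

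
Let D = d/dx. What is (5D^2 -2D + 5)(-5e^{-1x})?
- 60 e^{- x}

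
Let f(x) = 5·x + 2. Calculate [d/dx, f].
5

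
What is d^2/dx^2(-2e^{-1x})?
- 2 e^{- x}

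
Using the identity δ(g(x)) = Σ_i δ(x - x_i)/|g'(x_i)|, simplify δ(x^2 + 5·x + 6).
\frac{\delta(x + 3) + \delta(x + 2)}{1}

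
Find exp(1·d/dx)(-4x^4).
- 4 x^{4} - 16 x^{3} - 24 x^{2} - 16 x - 4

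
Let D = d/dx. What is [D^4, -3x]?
-12D^{3}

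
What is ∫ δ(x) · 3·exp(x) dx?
3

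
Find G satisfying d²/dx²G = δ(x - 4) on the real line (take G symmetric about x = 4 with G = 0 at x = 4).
\frac{|x - 4|}{2}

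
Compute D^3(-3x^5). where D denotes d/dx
- 180 x^{2}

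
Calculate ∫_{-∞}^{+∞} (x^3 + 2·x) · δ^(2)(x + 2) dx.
-12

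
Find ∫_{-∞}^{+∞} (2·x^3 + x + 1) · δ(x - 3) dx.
58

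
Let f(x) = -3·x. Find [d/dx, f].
-3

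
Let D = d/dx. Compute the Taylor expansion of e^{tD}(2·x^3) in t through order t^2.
2 x \left(3 t^{2} + 3 t x + x^{2}\right)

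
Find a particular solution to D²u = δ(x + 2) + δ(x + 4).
\frac{|x + 2|}{2} + \frac{|x + 4|}{2}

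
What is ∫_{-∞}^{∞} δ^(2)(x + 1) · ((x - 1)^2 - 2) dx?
2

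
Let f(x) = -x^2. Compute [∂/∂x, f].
- 2 x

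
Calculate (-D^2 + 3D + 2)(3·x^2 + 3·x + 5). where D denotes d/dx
6 x^{2} + 24 x + 13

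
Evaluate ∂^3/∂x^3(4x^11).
3960 x^{8}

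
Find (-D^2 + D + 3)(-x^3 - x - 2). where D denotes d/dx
- 3 x^{3} - 3 x^{2} + 3 x - 7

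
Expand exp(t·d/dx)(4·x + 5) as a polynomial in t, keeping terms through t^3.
4 t + 4 x + 5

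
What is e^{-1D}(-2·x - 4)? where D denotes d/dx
- 2 x - 2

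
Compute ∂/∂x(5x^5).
25 x^{4}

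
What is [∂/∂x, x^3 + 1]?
3 x^{2}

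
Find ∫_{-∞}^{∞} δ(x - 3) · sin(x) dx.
\sin{\left(3 \right)}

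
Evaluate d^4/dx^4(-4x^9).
- 12096 x^{5}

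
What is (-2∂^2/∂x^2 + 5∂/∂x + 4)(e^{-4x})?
- 48 e^{- 4 x}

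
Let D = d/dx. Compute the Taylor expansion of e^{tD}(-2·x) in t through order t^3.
- 2 t - 2 x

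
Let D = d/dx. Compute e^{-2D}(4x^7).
4 x^{7} - 56 x^{6} + 336 x^{5} - 1120 x^{4} + 2240 x^{3} - 2688 x^{2} + 1792 x - 512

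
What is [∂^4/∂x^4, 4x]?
16\frac{d^{3}}{dx^{3}}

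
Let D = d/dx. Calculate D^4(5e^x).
5 e^{x}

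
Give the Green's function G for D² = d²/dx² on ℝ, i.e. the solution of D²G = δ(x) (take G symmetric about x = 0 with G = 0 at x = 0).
\frac{|x|}{2}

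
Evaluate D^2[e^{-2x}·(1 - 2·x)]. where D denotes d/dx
4 \left(3 - 2 x\right) e^{- 2 x}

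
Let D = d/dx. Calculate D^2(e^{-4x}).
16 e^{- 4 x}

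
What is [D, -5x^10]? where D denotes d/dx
- 50 x^{9}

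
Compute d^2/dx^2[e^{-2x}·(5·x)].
20 \left(x - 1\right) e^{- 2 x}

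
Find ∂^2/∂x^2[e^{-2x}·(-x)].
4 \left(1 - x\right) e^{- 2 x}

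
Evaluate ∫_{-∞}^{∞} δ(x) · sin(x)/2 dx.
0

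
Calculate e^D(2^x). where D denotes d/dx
2^{x + 1}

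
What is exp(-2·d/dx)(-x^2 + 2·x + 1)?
- x^{2} + 6 x - 7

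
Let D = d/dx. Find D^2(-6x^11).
- 660 x^{9}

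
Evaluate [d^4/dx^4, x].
4\frac{d^{3}}{dx^{3}}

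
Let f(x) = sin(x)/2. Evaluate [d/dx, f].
\frac{\cos{\left(x \right)}}{2}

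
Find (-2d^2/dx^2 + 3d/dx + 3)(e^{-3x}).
- 24 e^{- 3 x}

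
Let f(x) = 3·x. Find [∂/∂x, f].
3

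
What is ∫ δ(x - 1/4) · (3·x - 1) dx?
- \frac{1}{4}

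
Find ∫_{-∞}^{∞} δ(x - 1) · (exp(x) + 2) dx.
2 + e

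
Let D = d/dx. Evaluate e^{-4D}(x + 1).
x - 3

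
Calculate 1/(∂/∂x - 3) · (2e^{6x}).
\frac{2 e^{6 x}}{3}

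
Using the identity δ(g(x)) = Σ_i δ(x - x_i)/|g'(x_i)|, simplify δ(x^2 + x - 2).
\frac{\delta(x - 1) + \delta(x + 2)}{3}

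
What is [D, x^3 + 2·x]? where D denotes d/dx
3 x^{2} + 2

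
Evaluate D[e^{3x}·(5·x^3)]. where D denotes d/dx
15 x^{2} \left(x + 1\right) e^{3 x}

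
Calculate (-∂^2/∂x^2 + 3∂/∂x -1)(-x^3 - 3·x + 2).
x^{3} - 9 x^{2} + 9 x - 11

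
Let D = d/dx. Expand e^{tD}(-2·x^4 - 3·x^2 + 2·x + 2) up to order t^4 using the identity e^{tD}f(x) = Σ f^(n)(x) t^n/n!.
- 2 t^{4} - 8 t^{3} x - t^{2} \left(12 x^{2} + 3\right) - 2 t \left(4 x^{3} + 3 x - 1\right) - 2 x^{4} - 3 x^{2} + 2 x + 2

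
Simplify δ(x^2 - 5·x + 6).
\frac{\delta(x - 3) + \delta(x - 2)}{1}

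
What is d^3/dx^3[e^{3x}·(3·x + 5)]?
\left(81 x + 216\right) e^{3 x}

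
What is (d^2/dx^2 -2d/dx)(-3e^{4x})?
- 24 e^{4 x}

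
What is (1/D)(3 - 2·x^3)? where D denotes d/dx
- \frac{x^{4}}{2} + 3 x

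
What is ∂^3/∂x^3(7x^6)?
840 x^{3}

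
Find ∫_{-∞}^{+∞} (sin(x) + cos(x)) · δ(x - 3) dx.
\cos{\left(3 \right)} + \sin{\left(3 \right)}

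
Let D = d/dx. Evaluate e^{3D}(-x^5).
- x^{5} - 15 x^{4} - 90 x^{3} - 270 x^{2} - 405 x - 243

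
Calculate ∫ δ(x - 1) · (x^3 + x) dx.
2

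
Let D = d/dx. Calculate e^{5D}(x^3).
x^{3} + 15 x^{2} + 75 x + 125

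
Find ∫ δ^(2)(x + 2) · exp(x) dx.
e^{-2}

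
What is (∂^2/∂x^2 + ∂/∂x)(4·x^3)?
12 x \left(x + 2\right)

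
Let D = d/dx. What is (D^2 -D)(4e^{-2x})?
24 e^{- 2 x}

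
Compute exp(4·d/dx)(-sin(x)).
- \sin{\left(x + 4 \right)}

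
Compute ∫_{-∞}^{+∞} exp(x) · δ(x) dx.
1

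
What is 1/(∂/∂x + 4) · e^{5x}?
\frac{e^{5 x}}{9}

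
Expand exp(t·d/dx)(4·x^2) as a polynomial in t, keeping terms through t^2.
4 t^{2} + 8 t x + 4 x^{2}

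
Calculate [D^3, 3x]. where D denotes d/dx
9D^{2}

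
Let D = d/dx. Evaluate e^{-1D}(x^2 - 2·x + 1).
x^{2} - 4 x + 4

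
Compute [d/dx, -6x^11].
- 66 x^{10}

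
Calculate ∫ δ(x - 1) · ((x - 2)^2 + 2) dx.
3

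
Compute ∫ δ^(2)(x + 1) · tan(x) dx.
- 2 \tan^{3}{\left(1 \right)} - 2 \tan{\left(1 \right)}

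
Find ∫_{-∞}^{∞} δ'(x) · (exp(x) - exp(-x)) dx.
-2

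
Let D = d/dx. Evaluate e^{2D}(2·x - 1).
2 x + 3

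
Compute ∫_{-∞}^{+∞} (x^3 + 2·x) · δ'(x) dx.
-2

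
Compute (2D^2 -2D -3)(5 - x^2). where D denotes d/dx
3 x^{2} + 4 x - 19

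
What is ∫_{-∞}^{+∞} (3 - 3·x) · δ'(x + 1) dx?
3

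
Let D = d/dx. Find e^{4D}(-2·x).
- 2 x - 8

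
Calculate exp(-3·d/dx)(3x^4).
3 x^{4} - 36 x^{3} + 162 x^{2} - 324 x + 243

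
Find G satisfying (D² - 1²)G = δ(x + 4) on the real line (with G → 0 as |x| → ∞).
-\frac{e^{-|x + 4|}}{2}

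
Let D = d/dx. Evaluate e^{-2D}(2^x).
2^{x - 2}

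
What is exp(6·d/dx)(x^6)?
x^{6} + 36 x^{5} + 540 x^{4} + 4320 x^{3} + 19440 x^{2} + 46656 x + 46656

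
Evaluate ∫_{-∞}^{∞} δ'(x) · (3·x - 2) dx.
-3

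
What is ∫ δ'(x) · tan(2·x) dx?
-2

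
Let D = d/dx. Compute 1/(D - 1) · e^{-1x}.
- \frac{e^{- x}}{2}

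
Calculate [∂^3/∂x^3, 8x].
24\frac{d^{2}}{dx^{2}}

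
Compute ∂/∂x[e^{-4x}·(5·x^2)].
10 x \left(1 - 2 x\right) e^{- 4 x}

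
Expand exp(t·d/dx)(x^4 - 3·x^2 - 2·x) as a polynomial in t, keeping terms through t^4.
t^{4} + 4 t^{3} x + t^{2} \left(6 x^{2} - 3\right) - 2 t \left(- 2 x^{3} + 3 x + 1\right) + x^{4} - 3 x^{2} - 2 x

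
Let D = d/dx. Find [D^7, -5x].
-35D^{6}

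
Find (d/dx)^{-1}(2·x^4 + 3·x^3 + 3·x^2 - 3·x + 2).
\frac{2 x^{5}}{5} + \frac{3 x^{4}}{4} + x^{3} - \frac{3 x^{2}}{2} + 2 x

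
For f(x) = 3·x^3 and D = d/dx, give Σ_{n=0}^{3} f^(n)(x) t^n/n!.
3 t^{3} + 9 t^{2} x + 9 t x^{2} + 3 x^{3}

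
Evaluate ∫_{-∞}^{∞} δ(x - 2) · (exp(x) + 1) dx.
1 + e^{2}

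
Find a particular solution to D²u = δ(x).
\frac{|x|}{2}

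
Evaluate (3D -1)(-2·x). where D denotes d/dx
2 x - 6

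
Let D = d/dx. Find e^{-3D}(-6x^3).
- 6 x^{3} + 54 x^{2} - 162 x + 162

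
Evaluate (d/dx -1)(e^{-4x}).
- 5 e^{- 4 x}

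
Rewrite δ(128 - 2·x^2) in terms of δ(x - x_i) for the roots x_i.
\frac{\delta(x - 8) + \delta(x + 8)}{32}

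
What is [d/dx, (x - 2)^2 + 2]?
2 x - 4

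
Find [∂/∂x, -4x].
-4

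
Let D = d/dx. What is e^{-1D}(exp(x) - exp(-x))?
- e^{1 - x} + e^{x - 1}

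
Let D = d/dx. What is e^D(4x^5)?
4 x^{5} + 20 x^{4} + 40 x^{3} + 40 x^{2} + 20 x + 4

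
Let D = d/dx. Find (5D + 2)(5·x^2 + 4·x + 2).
10 x^{2} + 58 x + 24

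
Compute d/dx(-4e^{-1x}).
4 e^{- x}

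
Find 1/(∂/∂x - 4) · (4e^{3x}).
- 4 e^{3 x}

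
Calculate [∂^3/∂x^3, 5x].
15\frac{d^{2}}{dx^{2}}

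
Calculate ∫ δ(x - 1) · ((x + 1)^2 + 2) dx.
6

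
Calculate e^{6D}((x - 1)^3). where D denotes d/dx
x^{3} + 15 x^{2} + 75 x + 125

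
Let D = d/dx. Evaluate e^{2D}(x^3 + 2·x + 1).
x^{3} + 6 x^{2} + 14 x + 13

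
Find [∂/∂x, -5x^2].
- 10 x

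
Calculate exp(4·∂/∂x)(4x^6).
4 x^{6} + 96 x^{5} + 960 x^{4} + 5120 x^{3} + 15360 x^{2} + 24576 x + 16384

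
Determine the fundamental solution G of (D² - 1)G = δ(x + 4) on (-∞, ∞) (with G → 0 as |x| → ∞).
-\frac{e^{-|x + 4|}}{2}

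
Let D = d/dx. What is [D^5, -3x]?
-15D^{4}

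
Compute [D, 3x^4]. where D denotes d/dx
12 x^{3}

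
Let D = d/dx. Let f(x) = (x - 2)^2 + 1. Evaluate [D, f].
2 x - 4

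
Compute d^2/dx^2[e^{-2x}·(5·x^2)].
10 \left(2 x^{2} - 4 x + 1\right) e^{- 2 x}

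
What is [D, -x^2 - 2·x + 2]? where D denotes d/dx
- 2 x - 2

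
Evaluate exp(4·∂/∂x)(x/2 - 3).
\frac{x}{2} - 1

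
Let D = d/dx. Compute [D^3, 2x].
6D^{2}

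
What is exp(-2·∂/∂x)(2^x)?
2^{x - 2}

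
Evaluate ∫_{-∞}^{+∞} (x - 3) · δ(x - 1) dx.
-2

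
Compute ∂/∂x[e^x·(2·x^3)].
2 x^{2} \left(x + 3\right) e^{x}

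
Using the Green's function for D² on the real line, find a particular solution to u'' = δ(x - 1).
\frac{|x - 1|}{2}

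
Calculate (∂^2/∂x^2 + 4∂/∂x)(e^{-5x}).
5 e^{- 5 x}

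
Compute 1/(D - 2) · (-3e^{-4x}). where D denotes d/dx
\frac{e^{- 4 x}}{2}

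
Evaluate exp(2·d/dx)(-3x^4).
- 3 x^{4} - 24 x^{3} - 72 x^{2} - 96 x - 48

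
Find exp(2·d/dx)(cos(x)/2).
\frac{\cos{\left(x + 2 \right)}}{2}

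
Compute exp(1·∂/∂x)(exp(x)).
e^{x + 1}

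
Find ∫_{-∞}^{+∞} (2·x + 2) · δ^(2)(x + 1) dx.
0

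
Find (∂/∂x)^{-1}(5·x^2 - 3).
\frac{5 x^{3}}{3} - 3 x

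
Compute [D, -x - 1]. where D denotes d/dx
-1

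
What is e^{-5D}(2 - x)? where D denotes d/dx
7 - x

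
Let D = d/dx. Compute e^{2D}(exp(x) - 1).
e^{x + 2} - 1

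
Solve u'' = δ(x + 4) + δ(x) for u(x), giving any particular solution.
\frac{|x + 4|}{2} + \frac{|x|}{2}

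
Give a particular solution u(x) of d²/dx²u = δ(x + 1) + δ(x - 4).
\frac{|x + 1|}{2} + \frac{|x - 4|}{2}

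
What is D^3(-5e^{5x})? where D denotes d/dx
- 625 e^{5 x}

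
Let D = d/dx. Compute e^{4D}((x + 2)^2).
x^{2} + 12 x + 36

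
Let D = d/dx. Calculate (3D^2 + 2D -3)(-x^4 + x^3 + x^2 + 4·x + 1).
3 x^{4} - 11 x^{3} - 33 x^{2} + 10 x + 11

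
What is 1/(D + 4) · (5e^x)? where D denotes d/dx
e^{x}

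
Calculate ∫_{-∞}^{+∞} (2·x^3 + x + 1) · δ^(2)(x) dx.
0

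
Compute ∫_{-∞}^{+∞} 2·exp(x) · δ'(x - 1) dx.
- 2 e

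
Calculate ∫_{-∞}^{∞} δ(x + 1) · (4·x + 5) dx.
1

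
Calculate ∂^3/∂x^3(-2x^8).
- 672 x^{5}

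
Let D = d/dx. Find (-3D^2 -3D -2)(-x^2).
2 x^{2} + 6 x + 6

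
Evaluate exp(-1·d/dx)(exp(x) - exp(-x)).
- e^{1 - x} + e^{x - 1}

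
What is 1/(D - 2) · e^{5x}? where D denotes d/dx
\frac{e^{5 x}}{3}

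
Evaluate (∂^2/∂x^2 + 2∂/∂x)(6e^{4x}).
144 e^{4 x}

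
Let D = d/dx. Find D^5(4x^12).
380160 x^{7}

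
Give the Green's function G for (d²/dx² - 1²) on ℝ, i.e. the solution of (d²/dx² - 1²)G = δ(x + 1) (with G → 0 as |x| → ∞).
-\frac{e^{-|x + 1|}}{2}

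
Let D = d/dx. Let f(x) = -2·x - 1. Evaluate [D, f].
-2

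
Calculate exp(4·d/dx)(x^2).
x^{2} + 8 x + 16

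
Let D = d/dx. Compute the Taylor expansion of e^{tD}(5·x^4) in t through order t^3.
5 x \left(4 t^{3} + 6 t^{2} x + 4 t x^{2} + x^{3}\right)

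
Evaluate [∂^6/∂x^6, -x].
-6\frac{d^{5}}{dx^{5}}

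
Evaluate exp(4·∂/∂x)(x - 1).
x + 3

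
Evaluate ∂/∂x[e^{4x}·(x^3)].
x^{2} \left(4 x + 3\right) e^{4 x}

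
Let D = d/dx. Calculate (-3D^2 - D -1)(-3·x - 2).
3 x + 5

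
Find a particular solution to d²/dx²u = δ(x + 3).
\frac{|x + 3|}{2}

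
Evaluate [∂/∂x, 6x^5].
30 x^{4}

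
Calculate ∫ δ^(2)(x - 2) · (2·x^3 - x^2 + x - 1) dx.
22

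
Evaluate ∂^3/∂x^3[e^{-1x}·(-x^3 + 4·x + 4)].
\left(x^{3} - 9 x^{2} + 14 x + 2\right) e^{- x}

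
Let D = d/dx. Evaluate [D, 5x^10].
50 x^{9}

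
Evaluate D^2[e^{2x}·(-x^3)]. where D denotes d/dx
- 2 x \left(2 x^{2} + 6 x + 3\right) e^{2 x}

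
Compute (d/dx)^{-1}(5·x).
\frac{5 x^{2}}{2}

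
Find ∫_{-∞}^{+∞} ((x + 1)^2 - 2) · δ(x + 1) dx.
-2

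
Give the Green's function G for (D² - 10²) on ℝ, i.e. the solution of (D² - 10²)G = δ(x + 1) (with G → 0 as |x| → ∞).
-\frac{e^{-10|x + 1|}}{20}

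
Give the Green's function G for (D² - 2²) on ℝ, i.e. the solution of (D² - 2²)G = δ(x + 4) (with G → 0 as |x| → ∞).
-\frac{e^{-2|x + 4|}}{4}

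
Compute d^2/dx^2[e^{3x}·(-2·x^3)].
- 6 x \left(3 x^{2} + 6 x + 2\right) e^{3 x}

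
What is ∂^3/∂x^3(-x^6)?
- 120 x^{3}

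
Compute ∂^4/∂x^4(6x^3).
0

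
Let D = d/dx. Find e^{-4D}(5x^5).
5 x^{5} - 100 x^{4} + 800 x^{3} - 3200 x^{2} + 6400 x - 5120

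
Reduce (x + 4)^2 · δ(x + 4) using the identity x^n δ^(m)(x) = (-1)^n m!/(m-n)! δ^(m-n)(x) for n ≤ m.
0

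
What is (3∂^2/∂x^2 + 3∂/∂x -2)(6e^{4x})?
348 e^{4 x}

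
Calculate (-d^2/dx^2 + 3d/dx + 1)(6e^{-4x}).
- 162 e^{- 4 x}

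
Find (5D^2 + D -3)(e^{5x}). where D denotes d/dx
127 e^{5 x}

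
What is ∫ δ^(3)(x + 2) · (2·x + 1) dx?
0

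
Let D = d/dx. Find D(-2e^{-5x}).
10 e^{- 5 x}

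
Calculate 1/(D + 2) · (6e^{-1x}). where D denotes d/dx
6 e^{- x}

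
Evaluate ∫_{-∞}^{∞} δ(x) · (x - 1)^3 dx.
-1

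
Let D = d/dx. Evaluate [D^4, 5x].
20D^{3}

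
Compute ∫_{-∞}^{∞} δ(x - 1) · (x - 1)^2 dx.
0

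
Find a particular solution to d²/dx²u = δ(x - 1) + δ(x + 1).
\frac{|x - 1|}{2} + \frac{|x + 1|}{2}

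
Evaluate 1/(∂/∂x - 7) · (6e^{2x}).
- \frac{6 e^{2 x}}{5}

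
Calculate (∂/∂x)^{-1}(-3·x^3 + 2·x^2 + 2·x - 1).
- \frac{3 x^{4}}{4} + \frac{2 x^{3}}{3} + x^{2} - x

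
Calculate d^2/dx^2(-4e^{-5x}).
- 100 e^{- 5 x}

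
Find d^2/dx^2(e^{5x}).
25 e^{5 x}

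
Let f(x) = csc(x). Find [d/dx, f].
- \cot{\left(x \right)} \csc{\left(x \right)}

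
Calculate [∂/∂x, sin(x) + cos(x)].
- \sin{\left(x \right)} + \cos{\left(x \right)}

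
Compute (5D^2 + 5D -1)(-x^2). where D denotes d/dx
x^{2} - 10 x - 10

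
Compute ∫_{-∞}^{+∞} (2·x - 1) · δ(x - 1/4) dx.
- \frac{1}{2}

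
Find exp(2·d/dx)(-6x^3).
- 6 x^{3} - 36 x^{2} - 72 x - 48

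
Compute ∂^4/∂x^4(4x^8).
6720 x^{4}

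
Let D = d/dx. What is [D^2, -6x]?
-12D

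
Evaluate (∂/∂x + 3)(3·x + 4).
9 x + 15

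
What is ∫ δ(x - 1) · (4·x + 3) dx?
7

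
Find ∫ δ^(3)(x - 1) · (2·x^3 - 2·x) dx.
-12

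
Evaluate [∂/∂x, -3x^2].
- 6 x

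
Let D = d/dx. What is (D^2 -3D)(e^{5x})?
10 e^{5 x}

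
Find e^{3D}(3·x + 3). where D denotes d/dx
3 x + 12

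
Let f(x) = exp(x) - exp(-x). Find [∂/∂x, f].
2 \cosh{\left(x \right)}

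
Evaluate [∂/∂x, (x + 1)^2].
2 x + 2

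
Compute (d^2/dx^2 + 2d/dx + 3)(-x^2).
- 3 x^{2} - 4 x - 2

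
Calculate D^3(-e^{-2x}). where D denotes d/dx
8 e^{- 2 x}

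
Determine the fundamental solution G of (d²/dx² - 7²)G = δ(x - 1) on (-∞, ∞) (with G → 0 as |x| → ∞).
-\frac{e^{-7|x - 1|}}{14}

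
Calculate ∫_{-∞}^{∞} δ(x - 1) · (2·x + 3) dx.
5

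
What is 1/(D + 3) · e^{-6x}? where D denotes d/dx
- \frac{e^{- 6 x}}{3}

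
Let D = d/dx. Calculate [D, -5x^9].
- 45 x^{8}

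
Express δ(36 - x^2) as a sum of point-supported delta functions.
\frac{\delta(x - 6) + \delta(x + 6)}{12}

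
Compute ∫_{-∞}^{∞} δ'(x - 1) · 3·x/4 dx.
- \frac{3}{4}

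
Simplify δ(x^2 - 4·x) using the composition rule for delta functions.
\frac{\delta(x - 4) + \delta(x)}{4}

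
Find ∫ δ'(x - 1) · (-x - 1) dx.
1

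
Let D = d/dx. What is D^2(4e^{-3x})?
36 e^{- 3 x}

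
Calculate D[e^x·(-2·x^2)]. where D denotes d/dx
2 x \left(- x - 2\right) e^{x}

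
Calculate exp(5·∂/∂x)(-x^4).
- x^{4} - 20 x^{3} - 150 x^{2} - 500 x - 625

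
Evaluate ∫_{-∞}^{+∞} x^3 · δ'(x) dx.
0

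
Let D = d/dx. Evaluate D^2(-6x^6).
- 180 x^{4}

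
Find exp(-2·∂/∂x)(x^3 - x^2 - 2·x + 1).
x^{3} - 7 x^{2} + 14 x - 7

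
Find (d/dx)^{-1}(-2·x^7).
- \frac{x^{8}}{4}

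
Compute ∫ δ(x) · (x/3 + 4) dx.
4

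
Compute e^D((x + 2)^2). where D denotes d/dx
x^{2} + 6 x + 9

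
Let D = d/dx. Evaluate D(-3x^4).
- 12 x^{3}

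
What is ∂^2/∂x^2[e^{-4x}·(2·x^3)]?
4 x \left(8 x^{2} - 12 x + 3\right) e^{- 4 x}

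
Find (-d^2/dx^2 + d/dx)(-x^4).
4 x^{2} \left(3 - x\right)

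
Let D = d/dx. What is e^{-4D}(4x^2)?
4 x^{2} - 32 x + 64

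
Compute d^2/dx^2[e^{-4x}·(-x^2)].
2 \left(- 8 x^{2} + 8 x - 1\right) e^{- 4 x}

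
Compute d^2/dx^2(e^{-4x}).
16 e^{- 4 x}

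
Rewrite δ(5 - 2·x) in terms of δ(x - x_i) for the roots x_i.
\frac{\delta(x - 5/2)}{2}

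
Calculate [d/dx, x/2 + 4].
\frac{1}{2}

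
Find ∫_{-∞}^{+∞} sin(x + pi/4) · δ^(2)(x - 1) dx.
- \sin{\left(\frac{\pi}{4} + 1 \right)}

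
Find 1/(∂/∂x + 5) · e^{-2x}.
\frac{e^{- 2 x}}{3}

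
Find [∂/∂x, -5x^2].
- 10 x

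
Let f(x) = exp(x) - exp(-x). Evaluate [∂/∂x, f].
2 \cosh{\left(x \right)}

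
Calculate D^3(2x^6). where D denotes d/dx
240 x^{3}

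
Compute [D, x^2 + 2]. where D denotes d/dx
2 x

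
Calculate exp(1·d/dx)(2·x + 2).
2 x + 4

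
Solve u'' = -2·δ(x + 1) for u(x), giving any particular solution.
-|x + 1|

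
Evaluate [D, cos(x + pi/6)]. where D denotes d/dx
- \sin{\left(x + \frac{\pi}{6} \right)}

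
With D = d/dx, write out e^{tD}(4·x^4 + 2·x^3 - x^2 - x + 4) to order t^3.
t^{3} \left(16 x + 2\right) + t^{2} \left(24 x^{2} + 6 x - 1\right) + t \left(16 x^{3} + 6 x^{2} - 2 x - 1\right) + 4 x^{4} + 2 x^{3} - x^{2} - x + 4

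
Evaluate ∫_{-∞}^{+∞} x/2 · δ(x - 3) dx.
\frac{3}{2}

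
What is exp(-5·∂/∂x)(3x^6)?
3 x^{6} - 90 x^{5} + 1125 x^{4} - 7500 x^{3} + 28125 x^{2} - 56250 x + 46875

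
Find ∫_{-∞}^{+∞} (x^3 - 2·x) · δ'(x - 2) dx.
-10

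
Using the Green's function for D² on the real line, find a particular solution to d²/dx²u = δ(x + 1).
\frac{|x + 1|}{2}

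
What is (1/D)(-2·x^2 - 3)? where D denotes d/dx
- \frac{2 x^{3}}{3} - 3 x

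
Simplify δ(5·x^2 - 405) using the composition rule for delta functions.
\frac{\delta(x - 9) + \delta(x + 9)}{90}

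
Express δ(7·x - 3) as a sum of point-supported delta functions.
\frac{\delta(x - 3/7)}{7}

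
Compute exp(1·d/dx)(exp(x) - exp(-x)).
2 \sinh{\left(x + 1 \right)}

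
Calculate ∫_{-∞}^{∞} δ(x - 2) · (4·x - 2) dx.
6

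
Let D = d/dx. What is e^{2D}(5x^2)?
5 x^{2} + 20 x + 20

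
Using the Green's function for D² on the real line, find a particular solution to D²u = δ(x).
\frac{|x|}{2}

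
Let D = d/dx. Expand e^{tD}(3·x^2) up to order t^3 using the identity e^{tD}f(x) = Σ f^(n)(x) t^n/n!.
3 t^{2} + 6 t x + 3 x^{2}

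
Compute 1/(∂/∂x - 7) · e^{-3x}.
- \frac{e^{- 3 x}}{10}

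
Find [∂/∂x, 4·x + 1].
4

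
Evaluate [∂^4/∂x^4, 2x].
8\frac{d^{3}}{dx^{3}}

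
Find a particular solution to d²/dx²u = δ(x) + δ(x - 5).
\frac{|x|}{2} + \frac{|x - 5|}{2}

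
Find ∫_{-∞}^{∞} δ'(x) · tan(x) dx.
-1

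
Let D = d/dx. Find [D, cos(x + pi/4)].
- \sin{\left(x + \frac{\pi}{4} \right)}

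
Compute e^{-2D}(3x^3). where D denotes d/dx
3 x^{3} - 18 x^{2} + 36 x - 24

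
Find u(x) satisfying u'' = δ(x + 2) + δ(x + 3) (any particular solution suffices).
\frac{|x + 2|}{2} + \frac{|x + 3|}{2}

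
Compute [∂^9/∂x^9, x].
9\frac{d^{8}}{dx^{8}}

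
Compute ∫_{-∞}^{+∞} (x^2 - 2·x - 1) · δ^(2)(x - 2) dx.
2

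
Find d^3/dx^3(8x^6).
960 x^{3}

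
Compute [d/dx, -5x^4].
- 20 x^{3}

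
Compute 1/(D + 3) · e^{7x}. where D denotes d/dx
\frac{e^{7 x}}{10}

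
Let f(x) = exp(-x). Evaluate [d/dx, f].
- e^{- x}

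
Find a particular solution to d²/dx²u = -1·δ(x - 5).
-\frac{|x - 5|}{2}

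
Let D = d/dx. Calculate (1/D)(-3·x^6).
- \frac{3 x^{7}}{7}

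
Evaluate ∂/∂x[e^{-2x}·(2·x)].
2 \left(1 - 2 x\right) e^{- 2 x}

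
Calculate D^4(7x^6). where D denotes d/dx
2520 x^{2}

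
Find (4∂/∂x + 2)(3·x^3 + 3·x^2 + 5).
6 x^{3} + 42 x^{2} + 24 x + 10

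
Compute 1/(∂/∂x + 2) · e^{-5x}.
- \frac{e^{- 5 x}}{3}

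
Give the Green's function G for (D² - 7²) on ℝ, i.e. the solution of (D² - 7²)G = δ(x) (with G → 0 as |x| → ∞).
-\frac{e^{-7|x|}}{14}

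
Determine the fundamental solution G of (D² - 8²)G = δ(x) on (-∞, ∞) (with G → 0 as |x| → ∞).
-\frac{e^{-8|x|}}{16}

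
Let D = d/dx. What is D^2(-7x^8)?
- 392 x^{6}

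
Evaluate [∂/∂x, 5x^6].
30 x^{5}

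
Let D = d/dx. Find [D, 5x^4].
20 x^{3}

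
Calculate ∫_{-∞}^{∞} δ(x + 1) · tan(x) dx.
- \tan{\left(1 \right)}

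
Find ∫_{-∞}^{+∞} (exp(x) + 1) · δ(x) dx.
2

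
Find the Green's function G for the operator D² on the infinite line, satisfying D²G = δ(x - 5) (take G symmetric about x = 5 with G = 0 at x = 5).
\frac{|x - 5|}{2}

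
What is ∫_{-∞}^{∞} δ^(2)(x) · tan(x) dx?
0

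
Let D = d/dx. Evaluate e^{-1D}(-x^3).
- x^{3} + 3 x^{2} - 3 x + 1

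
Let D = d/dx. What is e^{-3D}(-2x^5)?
- 2 x^{5} + 30 x^{4} - 180 x^{3} + 540 x^{2} - 810 x + 486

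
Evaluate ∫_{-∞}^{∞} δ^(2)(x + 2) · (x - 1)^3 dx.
-18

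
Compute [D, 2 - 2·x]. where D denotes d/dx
-2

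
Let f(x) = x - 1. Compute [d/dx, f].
1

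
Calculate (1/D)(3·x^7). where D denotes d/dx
\frac{3 x^{8}}{8}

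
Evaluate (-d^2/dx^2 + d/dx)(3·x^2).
6 x - 6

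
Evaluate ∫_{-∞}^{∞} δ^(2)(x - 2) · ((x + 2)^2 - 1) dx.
2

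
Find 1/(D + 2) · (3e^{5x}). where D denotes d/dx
\frac{3 e^{5 x}}{7}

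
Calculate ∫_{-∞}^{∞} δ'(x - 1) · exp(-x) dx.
e^{-1}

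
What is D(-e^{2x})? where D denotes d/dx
- 2 e^{2 x}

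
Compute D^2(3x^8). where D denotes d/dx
168 x^{6}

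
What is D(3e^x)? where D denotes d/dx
3 e^{x}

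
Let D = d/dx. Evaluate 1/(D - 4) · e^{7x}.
\frac{e^{7 x}}{3}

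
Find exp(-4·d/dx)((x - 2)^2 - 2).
x^{2} - 12 x + 34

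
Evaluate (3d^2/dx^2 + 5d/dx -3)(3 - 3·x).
9 x - 24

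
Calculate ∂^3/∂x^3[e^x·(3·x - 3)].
3 \left(x + 2\right) e^{x}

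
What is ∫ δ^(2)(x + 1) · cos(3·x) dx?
- 9 \cos{\left(3 \right)}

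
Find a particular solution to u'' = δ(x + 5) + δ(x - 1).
\frac{|x + 5|}{2} + \frac{|x - 1|}{2}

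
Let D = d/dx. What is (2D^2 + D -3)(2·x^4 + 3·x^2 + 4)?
x \left(- 6 x^{3} + 8 x^{2} + 39 x + 6\right)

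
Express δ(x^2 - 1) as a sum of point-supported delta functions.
\frac{\delta(x + 1) + \delta(x - 1)}{2}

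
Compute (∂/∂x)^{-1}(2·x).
x^{2}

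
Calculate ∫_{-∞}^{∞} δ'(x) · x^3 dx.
0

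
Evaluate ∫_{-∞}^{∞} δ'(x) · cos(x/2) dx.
0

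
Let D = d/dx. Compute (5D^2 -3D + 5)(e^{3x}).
41 e^{3 x}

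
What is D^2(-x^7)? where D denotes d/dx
- 42 x^{5}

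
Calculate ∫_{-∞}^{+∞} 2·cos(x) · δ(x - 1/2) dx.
2 \cos{\left(\frac{1}{2} \right)}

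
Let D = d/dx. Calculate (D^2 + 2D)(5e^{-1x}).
- 5 e^{- x}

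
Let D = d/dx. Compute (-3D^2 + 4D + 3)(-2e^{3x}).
24 e^{3 x}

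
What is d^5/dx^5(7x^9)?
105840 x^{4}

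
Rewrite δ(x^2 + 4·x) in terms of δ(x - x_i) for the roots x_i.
\frac{\delta(x + 4) + \delta(x)}{4}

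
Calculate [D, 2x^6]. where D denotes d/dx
12 x^{5}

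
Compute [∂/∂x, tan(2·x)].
\frac{2}{\cos^{2}{\left(2 x \right)}}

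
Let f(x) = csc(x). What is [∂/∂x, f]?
- \cot{\left(x \right)} \csc{\left(x \right)}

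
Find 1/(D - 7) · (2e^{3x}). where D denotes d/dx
- \frac{e^{3 x}}{2}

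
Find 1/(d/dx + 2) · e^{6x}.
\frac{e^{6 x}}{8}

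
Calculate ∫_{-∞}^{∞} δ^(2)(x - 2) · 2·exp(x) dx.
2 e^{2}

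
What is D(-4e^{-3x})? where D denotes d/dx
12 e^{- 3 x}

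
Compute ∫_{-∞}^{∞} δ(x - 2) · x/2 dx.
1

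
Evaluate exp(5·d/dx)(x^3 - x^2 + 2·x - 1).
x^{3} + 14 x^{2} + 67 x + 109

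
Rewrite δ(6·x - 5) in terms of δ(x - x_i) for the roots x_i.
\frac{\delta(x - 5/6)}{6}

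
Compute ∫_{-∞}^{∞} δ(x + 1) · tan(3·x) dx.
- \tan{\left(3 \right)}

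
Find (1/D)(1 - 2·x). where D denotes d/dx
- x^{2} + x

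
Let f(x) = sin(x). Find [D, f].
\cos{\left(x \right)}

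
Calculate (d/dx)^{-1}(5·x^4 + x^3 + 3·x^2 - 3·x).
x^{5} + \frac{x^{4}}{4} + x^{3} - \frac{3 x^{2}}{2}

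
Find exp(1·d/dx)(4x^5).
4 x^{5} + 20 x^{4} + 40 x^{3} + 40 x^{2} + 20 x + 4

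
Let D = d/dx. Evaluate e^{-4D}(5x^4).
5 x^{4} - 80 x^{3} + 480 x^{2} - 1280 x + 1280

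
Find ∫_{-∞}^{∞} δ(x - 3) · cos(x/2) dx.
\cos{\left(\frac{3}{2} \right)}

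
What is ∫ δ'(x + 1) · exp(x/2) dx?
- \frac{1}{2 e^{\frac{1}{2}}}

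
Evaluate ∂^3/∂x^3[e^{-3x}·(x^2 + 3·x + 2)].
9 \left(- 3 x^{2} - 3 x + 1\right) e^{- 3 x}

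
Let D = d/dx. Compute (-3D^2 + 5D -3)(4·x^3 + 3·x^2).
- 12 x^{3} + 51 x^{2} - 42 x - 18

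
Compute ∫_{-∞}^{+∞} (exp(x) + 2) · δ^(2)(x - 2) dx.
e^{2}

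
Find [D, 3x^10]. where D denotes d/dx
30 x^{9}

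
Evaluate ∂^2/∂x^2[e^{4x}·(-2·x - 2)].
\left(- 32 x - 48\right) e^{4 x}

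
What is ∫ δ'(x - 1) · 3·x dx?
-3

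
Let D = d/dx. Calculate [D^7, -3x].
-21D^{6}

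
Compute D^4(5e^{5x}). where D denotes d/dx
3125 e^{5 x}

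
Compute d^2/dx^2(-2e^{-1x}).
- 2 e^{- x}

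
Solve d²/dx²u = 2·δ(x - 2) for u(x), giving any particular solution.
|x - 2|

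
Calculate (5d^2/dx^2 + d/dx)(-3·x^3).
9 x \left(- x - 10\right)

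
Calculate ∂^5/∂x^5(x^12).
95040 x^{7}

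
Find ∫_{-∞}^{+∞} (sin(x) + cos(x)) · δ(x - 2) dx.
\cos{\left(2 \right)} + \sin{\left(2 \right)}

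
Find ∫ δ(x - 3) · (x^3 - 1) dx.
26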